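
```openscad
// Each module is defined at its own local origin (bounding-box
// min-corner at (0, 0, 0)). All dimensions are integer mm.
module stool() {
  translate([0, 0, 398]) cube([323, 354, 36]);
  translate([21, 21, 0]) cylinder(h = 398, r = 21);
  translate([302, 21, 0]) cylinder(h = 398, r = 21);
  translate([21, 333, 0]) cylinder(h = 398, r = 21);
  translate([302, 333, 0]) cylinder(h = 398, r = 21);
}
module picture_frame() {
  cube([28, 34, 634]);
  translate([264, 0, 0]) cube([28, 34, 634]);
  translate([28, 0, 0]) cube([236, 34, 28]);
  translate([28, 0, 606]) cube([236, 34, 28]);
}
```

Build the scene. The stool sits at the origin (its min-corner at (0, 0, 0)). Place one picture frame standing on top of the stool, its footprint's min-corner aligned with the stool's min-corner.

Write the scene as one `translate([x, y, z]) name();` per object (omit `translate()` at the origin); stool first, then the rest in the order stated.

stool();
translate([0, 0, 434]) picture_frame();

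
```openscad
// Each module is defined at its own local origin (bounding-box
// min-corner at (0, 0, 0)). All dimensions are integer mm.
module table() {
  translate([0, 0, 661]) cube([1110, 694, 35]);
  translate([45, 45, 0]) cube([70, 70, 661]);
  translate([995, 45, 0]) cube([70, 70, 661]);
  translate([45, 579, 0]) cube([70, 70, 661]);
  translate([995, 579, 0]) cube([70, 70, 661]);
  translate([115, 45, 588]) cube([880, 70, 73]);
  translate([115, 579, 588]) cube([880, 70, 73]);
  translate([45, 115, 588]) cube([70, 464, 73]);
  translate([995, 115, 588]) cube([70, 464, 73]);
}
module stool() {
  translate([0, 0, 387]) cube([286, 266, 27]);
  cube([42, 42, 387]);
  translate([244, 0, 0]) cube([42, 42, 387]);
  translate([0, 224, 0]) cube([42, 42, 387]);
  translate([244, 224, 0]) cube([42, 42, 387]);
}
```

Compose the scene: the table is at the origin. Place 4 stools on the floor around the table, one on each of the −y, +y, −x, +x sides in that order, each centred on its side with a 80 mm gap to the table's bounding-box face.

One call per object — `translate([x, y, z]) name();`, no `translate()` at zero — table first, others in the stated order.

table();
translate([412, -346, 0]) stool();
translate([412, 774, 0]) stool();
translate([-366, 214, 0]) stool();
translate([1190, 214, 0]) stool();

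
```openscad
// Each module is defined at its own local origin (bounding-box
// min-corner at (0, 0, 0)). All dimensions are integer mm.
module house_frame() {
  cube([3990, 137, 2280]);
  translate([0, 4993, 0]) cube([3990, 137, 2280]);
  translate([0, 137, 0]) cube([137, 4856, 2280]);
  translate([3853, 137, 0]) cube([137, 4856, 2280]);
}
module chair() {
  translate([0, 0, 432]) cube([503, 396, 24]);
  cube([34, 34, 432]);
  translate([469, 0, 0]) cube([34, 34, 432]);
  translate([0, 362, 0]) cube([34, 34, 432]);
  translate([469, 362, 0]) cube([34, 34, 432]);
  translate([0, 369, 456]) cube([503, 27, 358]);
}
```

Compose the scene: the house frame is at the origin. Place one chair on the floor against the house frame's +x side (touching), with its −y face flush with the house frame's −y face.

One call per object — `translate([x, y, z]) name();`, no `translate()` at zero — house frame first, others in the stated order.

house_frame();
translate([3990, 0, 0]) chair();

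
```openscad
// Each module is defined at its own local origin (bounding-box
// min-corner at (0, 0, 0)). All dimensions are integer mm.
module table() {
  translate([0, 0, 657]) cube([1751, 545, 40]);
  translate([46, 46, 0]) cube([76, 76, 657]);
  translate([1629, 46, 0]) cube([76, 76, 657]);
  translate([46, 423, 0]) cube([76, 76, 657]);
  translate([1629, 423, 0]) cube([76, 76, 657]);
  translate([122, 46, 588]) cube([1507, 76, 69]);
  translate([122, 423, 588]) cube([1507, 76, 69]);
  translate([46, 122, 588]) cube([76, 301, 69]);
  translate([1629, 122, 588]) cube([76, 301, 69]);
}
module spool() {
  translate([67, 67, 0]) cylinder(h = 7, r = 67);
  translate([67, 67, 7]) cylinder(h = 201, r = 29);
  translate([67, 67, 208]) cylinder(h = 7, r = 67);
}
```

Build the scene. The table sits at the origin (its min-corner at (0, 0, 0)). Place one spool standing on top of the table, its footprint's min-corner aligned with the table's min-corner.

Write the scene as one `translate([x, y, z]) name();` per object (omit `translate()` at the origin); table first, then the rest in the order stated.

table();
translate([0, 0, 697]) spool();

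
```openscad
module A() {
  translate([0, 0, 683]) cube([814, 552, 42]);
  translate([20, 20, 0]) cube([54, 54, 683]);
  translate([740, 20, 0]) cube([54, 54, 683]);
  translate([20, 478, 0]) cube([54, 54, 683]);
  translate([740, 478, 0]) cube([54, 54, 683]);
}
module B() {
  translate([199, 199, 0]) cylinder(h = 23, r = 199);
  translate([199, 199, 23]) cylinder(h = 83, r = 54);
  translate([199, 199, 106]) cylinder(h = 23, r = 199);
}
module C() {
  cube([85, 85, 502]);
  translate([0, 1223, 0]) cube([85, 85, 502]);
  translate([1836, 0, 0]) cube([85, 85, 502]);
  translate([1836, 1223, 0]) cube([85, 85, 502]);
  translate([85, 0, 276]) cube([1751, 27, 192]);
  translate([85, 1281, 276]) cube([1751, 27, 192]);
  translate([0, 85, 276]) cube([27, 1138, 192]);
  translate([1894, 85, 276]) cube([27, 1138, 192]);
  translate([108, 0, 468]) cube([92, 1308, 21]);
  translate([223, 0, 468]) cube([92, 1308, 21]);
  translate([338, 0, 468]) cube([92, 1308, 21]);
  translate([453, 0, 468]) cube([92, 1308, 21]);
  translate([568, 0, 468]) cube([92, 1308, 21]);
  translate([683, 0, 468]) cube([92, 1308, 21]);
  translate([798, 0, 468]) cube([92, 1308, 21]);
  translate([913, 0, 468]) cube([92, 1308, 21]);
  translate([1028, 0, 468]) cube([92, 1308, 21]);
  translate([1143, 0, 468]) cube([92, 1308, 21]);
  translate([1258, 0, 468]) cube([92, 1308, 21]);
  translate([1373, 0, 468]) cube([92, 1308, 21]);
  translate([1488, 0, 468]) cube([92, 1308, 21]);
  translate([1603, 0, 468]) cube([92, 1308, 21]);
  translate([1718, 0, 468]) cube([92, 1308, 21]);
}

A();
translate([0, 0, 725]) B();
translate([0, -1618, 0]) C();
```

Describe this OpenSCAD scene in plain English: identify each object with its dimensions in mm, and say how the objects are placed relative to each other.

A is a table: top 814 mm (x) × 552 mm (y), 42 mm thick, upper face at z = 725 mm, on four 54×54 mm square legs, each inset 20 mm from the nearest pair of top edges, running from z = 0 to the bottom of the top.

B is a spool: two coaxial disc flanges of radius 199 mm and thickness 23 mm, joined by a core cylinder of radius 54 mm and height 83 mm. The lower flange rests on z = 0 and the three cylinders share a vertical axis.

C is a bed frame 1921 mm long (x) by 1308 mm wide (y). Four 85×85 mm corner posts, 502 mm tall, at the corners of the footprint. Four rails of 27 mm thickness and 192 mm height run between adjacent posts with their undersides at z = 276 mm, their outer faces flush with the outside of the frame (the two x-running rails run between the posts' inner faces; the two y-running rails run between the posts' inner faces). 15 slats, each 92 mm wide (x) and 21 mm thick, lie across the top of the two x-running rails, running the full 1308 mm width of the frame in y; the slats are evenly spaced along x between the inner faces of the end posts with equal gaps (rounded down to the nearest mm) at the −x end and between each pair — any rounding remainder accumulates at the +x end.

The spool is on top of the table. The bed frame is on the floor beside the table on its −y side.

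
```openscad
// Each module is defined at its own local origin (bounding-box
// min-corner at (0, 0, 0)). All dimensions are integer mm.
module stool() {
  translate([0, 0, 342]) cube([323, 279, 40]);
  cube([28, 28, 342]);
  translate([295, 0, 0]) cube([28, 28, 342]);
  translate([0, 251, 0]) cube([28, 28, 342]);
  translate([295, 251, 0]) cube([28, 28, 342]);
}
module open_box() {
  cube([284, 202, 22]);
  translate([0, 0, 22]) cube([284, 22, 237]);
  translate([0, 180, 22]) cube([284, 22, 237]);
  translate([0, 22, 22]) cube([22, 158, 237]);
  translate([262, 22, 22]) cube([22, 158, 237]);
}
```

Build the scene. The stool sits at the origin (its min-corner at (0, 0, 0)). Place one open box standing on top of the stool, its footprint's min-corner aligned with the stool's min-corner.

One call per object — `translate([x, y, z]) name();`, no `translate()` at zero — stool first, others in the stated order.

stool();
translate([0, 0, 382]) open_box();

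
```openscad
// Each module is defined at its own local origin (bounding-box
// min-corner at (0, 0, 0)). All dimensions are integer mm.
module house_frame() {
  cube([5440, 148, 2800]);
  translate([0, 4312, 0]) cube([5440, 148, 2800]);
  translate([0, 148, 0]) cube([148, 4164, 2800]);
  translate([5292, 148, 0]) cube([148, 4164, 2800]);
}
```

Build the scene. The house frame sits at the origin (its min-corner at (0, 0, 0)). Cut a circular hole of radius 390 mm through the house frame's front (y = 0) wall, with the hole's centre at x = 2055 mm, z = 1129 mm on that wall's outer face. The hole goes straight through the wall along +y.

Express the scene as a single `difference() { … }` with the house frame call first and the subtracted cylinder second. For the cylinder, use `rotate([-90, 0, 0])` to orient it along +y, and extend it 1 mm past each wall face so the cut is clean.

difference() {
  house_frame();
  translate([2055, -1, 1129]) rotate([-90, 0, 0]) cylinder(h = 150, r = 390);
}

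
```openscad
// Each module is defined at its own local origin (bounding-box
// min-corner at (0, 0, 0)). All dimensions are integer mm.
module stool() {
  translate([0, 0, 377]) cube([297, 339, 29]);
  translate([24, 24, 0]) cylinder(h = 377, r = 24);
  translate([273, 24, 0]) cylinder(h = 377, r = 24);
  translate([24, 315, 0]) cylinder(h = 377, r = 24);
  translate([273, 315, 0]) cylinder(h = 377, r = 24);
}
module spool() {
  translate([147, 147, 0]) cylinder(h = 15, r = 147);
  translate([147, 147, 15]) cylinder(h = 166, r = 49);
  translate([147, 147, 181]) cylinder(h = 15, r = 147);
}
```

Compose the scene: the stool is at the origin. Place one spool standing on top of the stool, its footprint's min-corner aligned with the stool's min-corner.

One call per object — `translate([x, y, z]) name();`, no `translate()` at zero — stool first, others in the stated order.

stool();
translate([0, 0, 406]) spool();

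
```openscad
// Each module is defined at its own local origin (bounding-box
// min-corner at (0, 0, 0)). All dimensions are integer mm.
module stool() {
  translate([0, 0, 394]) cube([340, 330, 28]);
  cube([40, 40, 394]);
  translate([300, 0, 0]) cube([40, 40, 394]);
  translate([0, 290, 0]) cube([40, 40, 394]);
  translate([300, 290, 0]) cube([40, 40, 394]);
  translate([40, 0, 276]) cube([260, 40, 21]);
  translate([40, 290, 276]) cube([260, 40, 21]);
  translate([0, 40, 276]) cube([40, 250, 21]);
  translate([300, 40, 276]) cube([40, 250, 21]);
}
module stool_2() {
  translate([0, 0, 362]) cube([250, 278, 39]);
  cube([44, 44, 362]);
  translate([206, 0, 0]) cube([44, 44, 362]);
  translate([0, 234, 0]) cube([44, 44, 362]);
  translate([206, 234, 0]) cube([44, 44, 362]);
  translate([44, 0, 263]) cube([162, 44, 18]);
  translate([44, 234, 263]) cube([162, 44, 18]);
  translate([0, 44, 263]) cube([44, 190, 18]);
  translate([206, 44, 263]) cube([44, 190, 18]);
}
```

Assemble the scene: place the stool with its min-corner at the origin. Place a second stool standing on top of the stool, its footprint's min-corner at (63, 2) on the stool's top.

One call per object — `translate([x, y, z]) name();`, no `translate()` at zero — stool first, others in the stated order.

stool();
translate([63, 2, 422]) stool_2();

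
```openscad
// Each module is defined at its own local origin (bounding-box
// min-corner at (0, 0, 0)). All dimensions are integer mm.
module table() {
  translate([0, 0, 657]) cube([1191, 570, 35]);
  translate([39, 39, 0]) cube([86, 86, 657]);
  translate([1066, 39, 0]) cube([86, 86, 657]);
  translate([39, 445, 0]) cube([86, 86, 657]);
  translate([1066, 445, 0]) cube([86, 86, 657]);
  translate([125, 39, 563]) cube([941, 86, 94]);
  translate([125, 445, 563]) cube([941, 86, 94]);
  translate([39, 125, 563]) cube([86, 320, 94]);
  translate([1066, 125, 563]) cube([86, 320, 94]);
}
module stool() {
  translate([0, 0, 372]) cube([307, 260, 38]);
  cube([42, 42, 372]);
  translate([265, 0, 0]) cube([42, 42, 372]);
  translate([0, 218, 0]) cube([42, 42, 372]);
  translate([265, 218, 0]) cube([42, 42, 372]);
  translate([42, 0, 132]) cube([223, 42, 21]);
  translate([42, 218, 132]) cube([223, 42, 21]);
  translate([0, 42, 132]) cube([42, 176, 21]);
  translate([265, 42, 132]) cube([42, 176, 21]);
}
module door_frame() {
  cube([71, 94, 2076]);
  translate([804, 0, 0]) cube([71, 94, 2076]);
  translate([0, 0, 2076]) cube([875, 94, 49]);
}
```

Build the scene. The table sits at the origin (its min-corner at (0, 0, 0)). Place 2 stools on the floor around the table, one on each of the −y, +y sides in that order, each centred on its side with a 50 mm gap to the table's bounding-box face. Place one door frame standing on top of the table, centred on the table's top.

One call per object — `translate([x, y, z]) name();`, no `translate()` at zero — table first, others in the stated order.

table();
translate([442, -310, 0]) stool();
translate([442, 620, 0]) stool();
translate([158, 238, 692]) door_frame();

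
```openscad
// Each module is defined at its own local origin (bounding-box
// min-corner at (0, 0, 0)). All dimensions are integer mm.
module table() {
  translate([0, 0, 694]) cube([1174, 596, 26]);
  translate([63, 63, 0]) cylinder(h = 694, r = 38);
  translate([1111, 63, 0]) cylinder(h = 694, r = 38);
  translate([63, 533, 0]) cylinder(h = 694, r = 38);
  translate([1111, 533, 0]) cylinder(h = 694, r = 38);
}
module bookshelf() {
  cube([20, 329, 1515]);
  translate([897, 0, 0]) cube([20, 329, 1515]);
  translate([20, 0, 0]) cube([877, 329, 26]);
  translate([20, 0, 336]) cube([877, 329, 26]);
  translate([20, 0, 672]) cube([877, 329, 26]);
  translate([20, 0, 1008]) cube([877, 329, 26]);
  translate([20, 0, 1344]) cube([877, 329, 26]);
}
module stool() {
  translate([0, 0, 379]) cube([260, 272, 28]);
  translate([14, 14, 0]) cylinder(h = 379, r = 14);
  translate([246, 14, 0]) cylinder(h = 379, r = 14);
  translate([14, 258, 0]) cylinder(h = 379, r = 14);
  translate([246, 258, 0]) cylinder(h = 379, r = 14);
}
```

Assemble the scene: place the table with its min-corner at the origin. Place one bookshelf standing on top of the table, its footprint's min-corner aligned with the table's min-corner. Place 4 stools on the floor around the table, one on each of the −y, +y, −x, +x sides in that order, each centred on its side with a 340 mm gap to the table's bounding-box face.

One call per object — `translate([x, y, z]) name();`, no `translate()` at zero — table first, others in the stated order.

table();
translate([0, 0, 720]) bookshelf();
translate([457, -612, 0]) stool();
translate([457, 936, 0]) stool();
translate([-600, 162, 0]) stool();
translate([1514, 162, 0]) stool();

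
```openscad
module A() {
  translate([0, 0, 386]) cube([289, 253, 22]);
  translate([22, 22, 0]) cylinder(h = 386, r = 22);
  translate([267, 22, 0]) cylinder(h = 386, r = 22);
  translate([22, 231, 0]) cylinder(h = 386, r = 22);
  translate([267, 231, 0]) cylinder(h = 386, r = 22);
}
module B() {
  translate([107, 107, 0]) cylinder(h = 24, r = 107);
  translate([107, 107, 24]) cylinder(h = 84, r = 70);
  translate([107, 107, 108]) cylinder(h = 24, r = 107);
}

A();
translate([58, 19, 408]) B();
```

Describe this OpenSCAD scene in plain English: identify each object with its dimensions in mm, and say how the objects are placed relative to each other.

A is a four-legged stool. The seat is a 289×253×22 mm slab whose top surface is at z = 408 mm; four round legs, each 44 mm in diameter, run from the floor (z = 0) to the underside of the seat, each leg's axis is inset half a diameter from the nearest pair of seat edges (so the leg's bounding box is flush with the corner).

B is a spool: two coaxial disc flanges of radius 107 mm and thickness 24 mm, joined by a core cylinder of radius 70 mm and height 84 mm. The lower flange rests on z = 0 and the three cylinders share a vertical axis.

The spool is on top of the stool.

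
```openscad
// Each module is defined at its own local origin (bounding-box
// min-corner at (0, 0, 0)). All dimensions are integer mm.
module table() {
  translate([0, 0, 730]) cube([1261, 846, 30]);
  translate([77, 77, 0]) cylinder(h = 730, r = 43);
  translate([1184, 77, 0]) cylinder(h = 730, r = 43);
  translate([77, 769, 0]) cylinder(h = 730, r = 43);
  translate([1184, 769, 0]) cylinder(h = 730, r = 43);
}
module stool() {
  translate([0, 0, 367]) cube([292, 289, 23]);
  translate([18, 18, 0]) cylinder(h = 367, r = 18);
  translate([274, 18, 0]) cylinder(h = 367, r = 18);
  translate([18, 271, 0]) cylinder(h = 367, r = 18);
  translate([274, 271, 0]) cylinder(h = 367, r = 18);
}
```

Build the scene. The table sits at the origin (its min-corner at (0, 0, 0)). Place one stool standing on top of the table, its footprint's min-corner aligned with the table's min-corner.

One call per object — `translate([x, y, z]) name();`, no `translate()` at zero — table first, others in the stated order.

table();
translate([0, 0, 760]) stool();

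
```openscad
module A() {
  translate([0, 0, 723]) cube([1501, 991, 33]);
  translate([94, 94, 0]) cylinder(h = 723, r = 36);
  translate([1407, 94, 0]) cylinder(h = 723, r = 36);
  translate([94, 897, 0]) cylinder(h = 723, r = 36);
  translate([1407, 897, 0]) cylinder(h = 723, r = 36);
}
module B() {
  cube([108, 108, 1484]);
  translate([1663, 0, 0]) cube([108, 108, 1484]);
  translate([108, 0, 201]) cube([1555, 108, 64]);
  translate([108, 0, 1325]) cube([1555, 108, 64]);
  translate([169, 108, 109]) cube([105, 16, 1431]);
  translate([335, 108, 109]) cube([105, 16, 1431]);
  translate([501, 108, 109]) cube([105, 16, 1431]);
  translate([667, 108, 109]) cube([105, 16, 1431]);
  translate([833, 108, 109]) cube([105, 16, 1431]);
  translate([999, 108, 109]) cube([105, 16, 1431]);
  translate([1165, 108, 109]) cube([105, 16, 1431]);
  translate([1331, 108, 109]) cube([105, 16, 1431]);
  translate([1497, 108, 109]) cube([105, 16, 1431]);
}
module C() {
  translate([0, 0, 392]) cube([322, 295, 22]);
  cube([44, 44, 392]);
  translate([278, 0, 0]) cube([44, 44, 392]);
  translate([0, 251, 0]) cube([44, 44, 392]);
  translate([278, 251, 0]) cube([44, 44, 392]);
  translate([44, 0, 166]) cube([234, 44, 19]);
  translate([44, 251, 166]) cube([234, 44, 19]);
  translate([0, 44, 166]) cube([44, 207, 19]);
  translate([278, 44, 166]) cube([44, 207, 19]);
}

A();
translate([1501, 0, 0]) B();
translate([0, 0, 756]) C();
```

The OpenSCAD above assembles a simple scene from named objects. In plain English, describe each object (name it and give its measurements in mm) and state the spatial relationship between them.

A is a table: top 1501 mm (x) × 991 mm (y), 33 mm thick, upper face at z = 756 mm, on four round legs of 72 mm diameter, each leg's bounding box inset 58 mm from the nearest pair of top edges, running from z = 0 to the bottom of the top.

B is a fence section. Two 108×108 mm posts, 1484 mm tall, stand on the floor with a clear span of 1555 mm between their inner faces. Two horizontal rails of 108×64 mm section span the gap between the posts with their undersides at z = 201 mm and z = 1325 mm, flush with the posts' −y face. 9 pickets, each 105 mm wide, 16 mm thick and 1431 mm tall, are fixed to the +y face of the rails with their bottoms at z = 109 mm, evenly spaced across the span with equal gaps (rounded down to the nearest mm) at the −x end and between each pair — any rounding remainder accumulates at the +x end.

C is a four-legged stool. The seat is 322×295 mm, 22 mm thick, top at z = 414 mm. It stands on four square legs, each 44×44 mm in cross-section, from z = 0 to the seat underside, each flush with a corner of the seat. Four stretchers, 44 mm wide and 19 mm tall, connect adjacent legs with their undersides at z = 166 mm, each running between the inner faces of the legs it joins and aligned with the legs' outer faces on the other axis.

The fence section is against the table's +x side, with their −y faces flush. The stool is on top of the table.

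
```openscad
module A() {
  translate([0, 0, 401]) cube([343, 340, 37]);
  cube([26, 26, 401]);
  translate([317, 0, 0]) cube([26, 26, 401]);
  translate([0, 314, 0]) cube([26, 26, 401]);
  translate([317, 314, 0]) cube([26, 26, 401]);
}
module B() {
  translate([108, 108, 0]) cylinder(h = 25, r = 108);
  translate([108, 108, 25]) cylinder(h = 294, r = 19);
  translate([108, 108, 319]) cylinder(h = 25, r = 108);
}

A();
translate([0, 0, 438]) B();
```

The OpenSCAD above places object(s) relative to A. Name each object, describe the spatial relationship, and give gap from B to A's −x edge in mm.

A is a stool. B is a spool. The spool is on top of the stool. The gap from the spool to the stool's −x edge is 0 mm.

The spool's min-x is at 0; the stool's min-x is 0; gap = 0 mm.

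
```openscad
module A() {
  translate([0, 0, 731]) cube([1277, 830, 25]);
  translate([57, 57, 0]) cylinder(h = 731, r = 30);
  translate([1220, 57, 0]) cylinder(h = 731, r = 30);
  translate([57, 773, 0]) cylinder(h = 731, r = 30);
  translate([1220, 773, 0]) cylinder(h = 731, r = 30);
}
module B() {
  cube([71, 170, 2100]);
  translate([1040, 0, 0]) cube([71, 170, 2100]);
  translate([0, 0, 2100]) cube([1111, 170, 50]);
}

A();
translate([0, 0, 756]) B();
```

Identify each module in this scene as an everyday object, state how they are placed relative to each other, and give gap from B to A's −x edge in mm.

The door frame's min-x is at 0; the table's min-x is 0; gap = 0 mm.

A is a table. B is a door frame. The door frame is on top of the table. The gap from the door frame to the table's −x edge is 0 mm.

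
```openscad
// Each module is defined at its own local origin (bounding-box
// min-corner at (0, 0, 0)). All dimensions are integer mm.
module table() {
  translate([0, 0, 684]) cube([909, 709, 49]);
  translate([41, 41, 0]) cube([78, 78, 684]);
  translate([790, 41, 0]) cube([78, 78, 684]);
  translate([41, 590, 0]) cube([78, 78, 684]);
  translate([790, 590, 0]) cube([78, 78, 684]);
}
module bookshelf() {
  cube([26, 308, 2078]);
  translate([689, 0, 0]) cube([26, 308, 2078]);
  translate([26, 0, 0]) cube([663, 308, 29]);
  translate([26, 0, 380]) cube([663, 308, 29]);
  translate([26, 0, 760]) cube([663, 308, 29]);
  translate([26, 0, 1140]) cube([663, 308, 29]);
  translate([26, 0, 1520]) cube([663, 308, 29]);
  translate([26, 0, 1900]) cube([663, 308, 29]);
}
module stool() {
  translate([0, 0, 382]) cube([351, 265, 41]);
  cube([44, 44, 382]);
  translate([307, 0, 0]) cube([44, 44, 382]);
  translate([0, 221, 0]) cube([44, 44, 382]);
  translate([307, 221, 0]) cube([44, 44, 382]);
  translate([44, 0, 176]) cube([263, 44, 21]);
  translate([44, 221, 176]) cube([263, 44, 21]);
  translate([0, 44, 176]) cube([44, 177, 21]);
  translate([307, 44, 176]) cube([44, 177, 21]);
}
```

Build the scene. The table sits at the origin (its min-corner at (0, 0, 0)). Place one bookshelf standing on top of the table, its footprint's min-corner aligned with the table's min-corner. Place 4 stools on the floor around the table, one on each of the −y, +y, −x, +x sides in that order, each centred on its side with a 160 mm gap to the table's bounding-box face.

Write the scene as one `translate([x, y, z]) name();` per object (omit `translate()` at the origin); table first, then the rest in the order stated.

table();
translate([0, 0, 733]) bookshelf();
translate([279, -425, 0]) stool();
translate([279, 869, 0]) stool();
translate([-511, 222, 0]) stool();
translate([1069, 222, 0]) stool();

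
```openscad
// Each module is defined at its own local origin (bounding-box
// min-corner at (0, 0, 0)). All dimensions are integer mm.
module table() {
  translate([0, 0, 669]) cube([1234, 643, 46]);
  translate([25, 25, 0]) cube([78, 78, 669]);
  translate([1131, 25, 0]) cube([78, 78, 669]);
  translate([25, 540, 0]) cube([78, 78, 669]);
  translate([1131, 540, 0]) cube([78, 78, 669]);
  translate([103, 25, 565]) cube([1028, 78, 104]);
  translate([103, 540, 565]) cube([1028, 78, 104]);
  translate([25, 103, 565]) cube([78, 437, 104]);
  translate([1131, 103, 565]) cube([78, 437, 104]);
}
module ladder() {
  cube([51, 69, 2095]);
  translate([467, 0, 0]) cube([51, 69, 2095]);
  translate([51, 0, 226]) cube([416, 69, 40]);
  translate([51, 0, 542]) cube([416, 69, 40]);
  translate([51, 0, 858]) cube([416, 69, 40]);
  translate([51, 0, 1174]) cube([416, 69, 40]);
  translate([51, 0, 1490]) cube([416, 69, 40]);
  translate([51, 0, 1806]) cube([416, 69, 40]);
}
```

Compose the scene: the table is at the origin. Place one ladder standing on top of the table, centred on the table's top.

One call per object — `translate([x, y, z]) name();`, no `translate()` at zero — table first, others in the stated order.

table();
translate([358, 287, 715]) ladder();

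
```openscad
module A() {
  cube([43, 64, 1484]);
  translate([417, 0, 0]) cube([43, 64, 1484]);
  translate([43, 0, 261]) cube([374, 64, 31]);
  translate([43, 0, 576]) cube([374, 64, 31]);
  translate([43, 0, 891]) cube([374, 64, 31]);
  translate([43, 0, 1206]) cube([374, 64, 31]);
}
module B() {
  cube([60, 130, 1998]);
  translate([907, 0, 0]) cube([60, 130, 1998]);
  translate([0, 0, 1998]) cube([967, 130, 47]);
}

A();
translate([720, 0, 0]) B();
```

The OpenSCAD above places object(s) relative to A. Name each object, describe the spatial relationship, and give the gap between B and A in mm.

A is a ladder. B is a door frame. The door frame is on the floor beside the ladder on its +x side. The gap between the door frame and the ladder is 260 mm.

The door frame's nearest face is 260 mm from the ladder's +x face.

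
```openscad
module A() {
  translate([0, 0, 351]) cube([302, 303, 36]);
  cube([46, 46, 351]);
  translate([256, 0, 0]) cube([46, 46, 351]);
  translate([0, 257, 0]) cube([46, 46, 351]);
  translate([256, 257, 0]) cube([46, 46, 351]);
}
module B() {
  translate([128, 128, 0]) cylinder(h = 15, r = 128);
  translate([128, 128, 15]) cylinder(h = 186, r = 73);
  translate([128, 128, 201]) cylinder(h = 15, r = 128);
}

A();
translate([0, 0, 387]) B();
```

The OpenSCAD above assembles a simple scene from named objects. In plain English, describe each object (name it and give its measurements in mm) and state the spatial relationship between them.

A is a simple wooden stool: a rectangular seat 302 mm (x) by 303 mm (y), 36 mm thick, top face at z = 387 mm, on four square legs, each 46×46 mm in cross-section. The legs rest on z = 0, each flush with a corner of the seat.

B is a spool: two coaxial disc flanges of radius 128 mm and thickness 15 mm, joined by a core cylinder of radius 73 mm and height 186 mm. The lower flange rests on z = 0 and the three cylinders share a vertical axis.

The spool is on top of the stool.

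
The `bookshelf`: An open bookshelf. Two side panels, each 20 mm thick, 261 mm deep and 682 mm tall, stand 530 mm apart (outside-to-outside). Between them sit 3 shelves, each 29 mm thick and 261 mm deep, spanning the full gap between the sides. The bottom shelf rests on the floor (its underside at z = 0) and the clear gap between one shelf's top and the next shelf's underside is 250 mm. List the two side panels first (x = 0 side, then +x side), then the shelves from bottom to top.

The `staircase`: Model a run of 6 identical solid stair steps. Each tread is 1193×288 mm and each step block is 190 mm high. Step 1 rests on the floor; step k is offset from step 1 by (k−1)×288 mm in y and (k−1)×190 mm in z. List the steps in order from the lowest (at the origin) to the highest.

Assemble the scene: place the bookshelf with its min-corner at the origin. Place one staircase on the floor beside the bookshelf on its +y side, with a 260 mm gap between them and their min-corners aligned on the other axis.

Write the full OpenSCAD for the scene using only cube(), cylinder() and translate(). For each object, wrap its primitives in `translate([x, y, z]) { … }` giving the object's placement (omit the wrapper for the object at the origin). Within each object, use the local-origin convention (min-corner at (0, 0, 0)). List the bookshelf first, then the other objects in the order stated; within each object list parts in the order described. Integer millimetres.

cube([20, 261, 682]);
translate([510, 0, 0]) cube([20, 261, 682]);
translate([20, 0, 0]) cube([490, 261, 29]);
translate([20, 0, 279]) cube([490, 261, 29]);
translate([20, 0, 558]) cube([490, 261, 29]);
translate([0, 521, 0]) {
  cube([1193, 288, 190]);
  translate([0, 288, 190]) cube([1193, 288, 190]);
  translate([0, 576, 380]) cube([1193, 288, 190]);
  translate([0, 864, 570]) cube([1193, 288, 190]);
  translate([0, 1152, 760]) cube([1193, 288, 190]);
  translate([0, 1440, 950]) cube([1193, 288, 190]);
}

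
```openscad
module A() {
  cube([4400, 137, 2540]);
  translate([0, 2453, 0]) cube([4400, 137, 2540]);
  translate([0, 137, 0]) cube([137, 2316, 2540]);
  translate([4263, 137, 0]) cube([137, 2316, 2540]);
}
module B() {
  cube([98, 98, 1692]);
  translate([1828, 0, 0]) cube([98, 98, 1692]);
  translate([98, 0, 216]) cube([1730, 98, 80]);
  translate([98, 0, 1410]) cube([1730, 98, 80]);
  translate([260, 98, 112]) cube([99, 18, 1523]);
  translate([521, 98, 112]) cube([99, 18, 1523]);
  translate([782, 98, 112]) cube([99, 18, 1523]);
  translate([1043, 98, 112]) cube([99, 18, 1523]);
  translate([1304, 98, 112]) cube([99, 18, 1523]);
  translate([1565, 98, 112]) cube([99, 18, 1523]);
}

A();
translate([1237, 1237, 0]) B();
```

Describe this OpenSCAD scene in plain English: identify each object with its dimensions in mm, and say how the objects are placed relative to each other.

A is a box-shaped house frame (walls only): outside footprint 4400×2590 mm, wall height 2540 mm, wall thickness 137 mm. The two y-facing walls run the full x-width; the two x-facing walls fit between the inner faces of the y-facing walls.

B is a fence section. Two 98×98 mm posts, 1692 mm tall, stand on the floor with a clear span of 1730 mm between their inner faces. Two horizontal rails of 98×80 mm section span the gap between the posts with their undersides at z = 216 mm and z = 1410 mm, flush with the posts' −y face. 6 pickets, each 99 mm wide, 18 mm thick and 1523 mm tall, are fixed to the +y face of the rails with their bottoms at z = 112 mm, evenly spaced across the span with equal gaps (rounded down to the nearest mm) at the −x end and between each pair — any rounding remainder accumulates at the +x end.

The fence section sits inside the house frame, centred.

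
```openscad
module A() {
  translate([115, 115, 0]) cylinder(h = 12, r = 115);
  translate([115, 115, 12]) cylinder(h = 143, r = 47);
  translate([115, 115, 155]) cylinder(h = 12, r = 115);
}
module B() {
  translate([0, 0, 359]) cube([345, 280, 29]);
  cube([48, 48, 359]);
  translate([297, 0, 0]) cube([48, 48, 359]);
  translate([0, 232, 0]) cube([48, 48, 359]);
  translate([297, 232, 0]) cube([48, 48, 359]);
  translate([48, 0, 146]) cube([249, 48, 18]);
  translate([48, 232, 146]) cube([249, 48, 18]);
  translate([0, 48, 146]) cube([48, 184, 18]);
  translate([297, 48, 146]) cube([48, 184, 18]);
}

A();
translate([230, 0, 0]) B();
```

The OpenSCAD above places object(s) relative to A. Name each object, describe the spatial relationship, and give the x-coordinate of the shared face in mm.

The spool's +x face and the stool's −x face are both at x = 230 mm.

A is a spool. B is a stool. The stool is against the spool's +x side, with their −y faces flush. The x-coordinate of the shared face is 230 mm.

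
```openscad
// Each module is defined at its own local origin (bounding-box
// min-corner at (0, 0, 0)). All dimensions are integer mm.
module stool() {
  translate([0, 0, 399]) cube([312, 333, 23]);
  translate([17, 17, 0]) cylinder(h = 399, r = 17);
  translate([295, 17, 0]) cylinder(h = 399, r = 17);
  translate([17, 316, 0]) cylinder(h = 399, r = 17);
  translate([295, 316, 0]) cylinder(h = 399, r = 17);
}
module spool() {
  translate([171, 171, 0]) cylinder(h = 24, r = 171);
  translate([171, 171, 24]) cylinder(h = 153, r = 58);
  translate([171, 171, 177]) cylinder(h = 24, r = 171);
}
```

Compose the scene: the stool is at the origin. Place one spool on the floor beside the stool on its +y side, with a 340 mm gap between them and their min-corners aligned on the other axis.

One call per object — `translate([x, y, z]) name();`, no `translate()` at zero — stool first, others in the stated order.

stool();
translate([0, 673, 0]) spool();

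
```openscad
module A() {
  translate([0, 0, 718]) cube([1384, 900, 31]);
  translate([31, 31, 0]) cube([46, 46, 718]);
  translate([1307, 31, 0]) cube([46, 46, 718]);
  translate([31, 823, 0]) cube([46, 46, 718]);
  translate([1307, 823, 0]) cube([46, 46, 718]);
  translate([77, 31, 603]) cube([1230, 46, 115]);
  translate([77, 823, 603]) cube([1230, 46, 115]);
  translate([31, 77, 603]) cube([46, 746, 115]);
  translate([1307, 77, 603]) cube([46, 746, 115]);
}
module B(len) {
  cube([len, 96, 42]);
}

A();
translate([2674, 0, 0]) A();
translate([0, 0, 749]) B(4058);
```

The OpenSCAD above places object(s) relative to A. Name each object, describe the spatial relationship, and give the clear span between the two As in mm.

A is a table. B is a beam. A beam spans the tops of two tables. The clear span between the two tables is 1290 mm.

Second table starts at x = 2674; first ends at x = 1384; clear span = 2674 − 1384 = 1290 mm.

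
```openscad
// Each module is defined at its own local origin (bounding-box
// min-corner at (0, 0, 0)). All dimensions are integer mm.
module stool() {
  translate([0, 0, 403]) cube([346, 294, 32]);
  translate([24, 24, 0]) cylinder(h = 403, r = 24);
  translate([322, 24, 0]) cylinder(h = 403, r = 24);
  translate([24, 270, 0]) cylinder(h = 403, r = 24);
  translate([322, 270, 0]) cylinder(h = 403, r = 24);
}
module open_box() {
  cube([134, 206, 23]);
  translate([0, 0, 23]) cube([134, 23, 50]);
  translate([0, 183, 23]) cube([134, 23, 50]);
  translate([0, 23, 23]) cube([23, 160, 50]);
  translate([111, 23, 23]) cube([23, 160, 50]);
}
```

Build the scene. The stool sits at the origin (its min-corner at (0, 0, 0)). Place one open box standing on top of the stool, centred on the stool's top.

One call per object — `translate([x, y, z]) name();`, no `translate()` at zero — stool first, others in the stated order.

stool();
translate([106, 44, 435]) open_box();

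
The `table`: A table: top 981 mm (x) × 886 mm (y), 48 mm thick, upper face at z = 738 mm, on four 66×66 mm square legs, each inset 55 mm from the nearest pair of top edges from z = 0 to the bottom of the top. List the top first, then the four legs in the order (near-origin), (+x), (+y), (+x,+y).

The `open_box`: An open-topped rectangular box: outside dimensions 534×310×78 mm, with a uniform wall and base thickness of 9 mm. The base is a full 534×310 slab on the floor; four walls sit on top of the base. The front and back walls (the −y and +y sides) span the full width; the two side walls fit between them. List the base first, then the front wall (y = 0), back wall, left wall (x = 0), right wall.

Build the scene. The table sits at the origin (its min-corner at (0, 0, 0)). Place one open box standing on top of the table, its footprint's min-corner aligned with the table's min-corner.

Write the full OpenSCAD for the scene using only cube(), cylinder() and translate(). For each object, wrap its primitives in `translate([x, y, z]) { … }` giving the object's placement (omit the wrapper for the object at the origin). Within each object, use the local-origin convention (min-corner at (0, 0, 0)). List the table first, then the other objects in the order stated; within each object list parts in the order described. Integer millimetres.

translate([0, 0, 690]) cube([981, 886, 48]);
translate([55, 55, 0]) cube([66, 66, 690]);
translate([860, 55, 0]) cube([66, 66, 690]);
translate([55, 765, 0]) cube([66, 66, 690]);
translate([860, 765, 0]) cube([66, 66, 690]);
translate([0, 0, 738]) {
  cube([534, 310, 9]);
  translate([0, 0, 9]) cube([534, 9, 69]);
  translate([0, 301, 9]) cube([534, 9, 69]);
  translate([0, 9, 9]) cube([9, 292, 69]);
  translate([525, 9, 9]) cube([9, 292, 69]);
}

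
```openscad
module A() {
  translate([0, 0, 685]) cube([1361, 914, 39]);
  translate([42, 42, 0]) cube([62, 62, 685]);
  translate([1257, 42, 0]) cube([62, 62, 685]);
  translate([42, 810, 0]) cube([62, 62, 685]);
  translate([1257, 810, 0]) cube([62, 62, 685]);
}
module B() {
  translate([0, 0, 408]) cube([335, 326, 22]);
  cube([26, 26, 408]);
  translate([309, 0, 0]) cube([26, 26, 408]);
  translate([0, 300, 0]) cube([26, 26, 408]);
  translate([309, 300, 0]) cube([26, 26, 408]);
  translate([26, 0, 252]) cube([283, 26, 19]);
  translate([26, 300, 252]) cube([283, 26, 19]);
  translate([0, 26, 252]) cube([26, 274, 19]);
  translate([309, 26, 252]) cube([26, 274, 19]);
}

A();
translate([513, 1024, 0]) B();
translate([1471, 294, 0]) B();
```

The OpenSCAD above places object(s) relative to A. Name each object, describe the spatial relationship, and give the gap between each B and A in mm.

Each stool's nearest face is 110 mm from the table's bounding box.

A is a table. B is a stool. Two stools sit around the table at the +y, +x sides. The gap between each stool and the table is 110 mm.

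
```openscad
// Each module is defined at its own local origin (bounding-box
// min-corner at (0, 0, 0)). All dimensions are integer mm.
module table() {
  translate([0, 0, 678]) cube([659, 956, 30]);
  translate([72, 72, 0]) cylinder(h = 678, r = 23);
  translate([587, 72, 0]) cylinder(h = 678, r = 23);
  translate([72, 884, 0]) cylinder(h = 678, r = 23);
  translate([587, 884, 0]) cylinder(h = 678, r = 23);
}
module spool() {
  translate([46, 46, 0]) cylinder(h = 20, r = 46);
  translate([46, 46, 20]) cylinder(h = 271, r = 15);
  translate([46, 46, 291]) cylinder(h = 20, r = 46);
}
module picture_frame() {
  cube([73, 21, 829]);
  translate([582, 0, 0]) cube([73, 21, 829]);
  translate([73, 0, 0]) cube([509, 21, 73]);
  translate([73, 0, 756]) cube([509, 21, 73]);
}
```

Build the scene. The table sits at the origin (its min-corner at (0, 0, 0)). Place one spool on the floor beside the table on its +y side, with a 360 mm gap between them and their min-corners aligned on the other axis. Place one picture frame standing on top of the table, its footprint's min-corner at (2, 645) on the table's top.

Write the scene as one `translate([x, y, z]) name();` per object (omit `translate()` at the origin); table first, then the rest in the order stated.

table();
translate([0, 1316, 0]) spool();
translate([2, 645, 708]) picture_frame();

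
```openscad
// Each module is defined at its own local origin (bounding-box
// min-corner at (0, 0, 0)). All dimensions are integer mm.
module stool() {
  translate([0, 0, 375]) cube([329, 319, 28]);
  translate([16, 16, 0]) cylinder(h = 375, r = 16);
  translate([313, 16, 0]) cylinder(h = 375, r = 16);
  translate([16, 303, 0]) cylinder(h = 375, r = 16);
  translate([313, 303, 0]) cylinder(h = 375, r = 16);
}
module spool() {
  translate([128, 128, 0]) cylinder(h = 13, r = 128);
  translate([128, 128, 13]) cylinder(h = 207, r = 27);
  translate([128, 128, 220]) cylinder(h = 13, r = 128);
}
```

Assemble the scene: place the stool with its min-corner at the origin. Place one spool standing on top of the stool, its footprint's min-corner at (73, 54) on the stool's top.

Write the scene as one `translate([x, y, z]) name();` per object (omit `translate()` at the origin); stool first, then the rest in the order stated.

stool();
translate([73, 54, 403]) spool();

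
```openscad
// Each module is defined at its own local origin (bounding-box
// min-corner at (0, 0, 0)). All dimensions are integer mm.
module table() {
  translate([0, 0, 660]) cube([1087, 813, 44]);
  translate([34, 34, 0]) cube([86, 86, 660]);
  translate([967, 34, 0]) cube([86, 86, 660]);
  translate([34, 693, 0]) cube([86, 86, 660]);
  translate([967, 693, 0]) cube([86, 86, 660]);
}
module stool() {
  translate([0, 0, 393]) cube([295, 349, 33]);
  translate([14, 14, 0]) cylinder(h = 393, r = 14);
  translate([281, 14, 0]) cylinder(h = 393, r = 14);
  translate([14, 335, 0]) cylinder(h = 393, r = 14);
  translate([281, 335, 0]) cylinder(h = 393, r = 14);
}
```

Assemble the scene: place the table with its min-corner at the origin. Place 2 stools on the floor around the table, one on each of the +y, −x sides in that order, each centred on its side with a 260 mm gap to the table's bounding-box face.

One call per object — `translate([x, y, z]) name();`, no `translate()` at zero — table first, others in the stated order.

table();
translate([396, 1073, 0]) stool();
translate([-555, 232, 0]) stool();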